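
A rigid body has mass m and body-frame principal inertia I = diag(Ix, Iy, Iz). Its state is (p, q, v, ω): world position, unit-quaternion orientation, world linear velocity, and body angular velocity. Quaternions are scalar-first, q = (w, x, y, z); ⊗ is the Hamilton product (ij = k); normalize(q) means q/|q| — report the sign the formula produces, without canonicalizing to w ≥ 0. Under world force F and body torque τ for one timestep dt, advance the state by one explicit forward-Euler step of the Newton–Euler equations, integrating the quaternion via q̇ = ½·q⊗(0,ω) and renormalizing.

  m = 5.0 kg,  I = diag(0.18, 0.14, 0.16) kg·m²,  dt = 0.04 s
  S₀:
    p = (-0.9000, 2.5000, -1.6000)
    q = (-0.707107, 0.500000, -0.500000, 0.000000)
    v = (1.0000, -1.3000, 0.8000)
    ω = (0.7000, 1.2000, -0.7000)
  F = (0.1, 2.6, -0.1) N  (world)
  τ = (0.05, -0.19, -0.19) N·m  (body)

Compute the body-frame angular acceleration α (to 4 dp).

α = (0.3711, -1.2871, -0.9775)

precession coupling ω×(Iω) = (-0.0168, -0.0098, -0.0336)
angular accel α = (0.3711, -1.2871, -0.9775)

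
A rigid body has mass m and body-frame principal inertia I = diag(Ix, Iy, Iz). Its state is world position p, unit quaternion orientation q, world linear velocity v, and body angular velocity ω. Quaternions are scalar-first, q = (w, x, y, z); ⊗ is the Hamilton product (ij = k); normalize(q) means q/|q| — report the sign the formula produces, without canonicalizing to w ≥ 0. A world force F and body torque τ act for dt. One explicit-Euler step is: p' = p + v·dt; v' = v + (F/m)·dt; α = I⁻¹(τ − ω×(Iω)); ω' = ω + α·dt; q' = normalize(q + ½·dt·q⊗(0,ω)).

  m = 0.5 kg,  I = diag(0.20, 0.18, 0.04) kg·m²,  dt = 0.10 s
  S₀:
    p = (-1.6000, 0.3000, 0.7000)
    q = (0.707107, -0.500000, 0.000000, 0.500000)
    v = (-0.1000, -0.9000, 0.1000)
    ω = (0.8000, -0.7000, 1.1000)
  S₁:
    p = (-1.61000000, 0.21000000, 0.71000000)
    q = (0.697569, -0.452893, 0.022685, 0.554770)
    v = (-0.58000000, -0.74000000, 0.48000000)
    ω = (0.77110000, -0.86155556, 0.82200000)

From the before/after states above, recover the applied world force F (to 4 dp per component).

Δv = v₁−v₀ = (-0.48000000, 0.16000000, 0.38000000)
applied force F = (-2.4000, 0.8000, 1.9000)

F = (-2.4000, 0.8000, 1.9000)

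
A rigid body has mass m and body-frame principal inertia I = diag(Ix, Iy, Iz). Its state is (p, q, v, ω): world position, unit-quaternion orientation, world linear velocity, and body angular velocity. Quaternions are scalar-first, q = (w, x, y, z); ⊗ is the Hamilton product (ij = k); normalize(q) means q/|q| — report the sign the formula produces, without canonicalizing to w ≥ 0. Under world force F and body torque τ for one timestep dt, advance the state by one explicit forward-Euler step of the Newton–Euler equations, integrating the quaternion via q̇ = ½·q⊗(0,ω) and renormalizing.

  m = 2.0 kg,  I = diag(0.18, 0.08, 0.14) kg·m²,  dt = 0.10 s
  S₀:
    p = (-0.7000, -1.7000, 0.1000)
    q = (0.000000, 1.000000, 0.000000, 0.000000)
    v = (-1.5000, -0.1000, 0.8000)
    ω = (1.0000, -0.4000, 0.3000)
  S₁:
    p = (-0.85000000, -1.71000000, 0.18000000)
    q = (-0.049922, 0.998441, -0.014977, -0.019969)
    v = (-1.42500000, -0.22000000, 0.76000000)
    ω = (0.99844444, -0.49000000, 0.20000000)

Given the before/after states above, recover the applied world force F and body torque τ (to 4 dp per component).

F = (1.5000, -2.4000, -0.8000)
τ = (-0.0100, -0.0600, -0.1000)

velocity change Δv = (0.07500000, -0.12000000, -0.04000000)
m·(v₁−v₀)/dt = (1.5000, -2.4000, -0.8000)
ω₁ − ω₀ = (-0.00155556, -0.09000000, -0.10000000)
I·α + gyro = (-0.0100, -0.0600, -0.1000)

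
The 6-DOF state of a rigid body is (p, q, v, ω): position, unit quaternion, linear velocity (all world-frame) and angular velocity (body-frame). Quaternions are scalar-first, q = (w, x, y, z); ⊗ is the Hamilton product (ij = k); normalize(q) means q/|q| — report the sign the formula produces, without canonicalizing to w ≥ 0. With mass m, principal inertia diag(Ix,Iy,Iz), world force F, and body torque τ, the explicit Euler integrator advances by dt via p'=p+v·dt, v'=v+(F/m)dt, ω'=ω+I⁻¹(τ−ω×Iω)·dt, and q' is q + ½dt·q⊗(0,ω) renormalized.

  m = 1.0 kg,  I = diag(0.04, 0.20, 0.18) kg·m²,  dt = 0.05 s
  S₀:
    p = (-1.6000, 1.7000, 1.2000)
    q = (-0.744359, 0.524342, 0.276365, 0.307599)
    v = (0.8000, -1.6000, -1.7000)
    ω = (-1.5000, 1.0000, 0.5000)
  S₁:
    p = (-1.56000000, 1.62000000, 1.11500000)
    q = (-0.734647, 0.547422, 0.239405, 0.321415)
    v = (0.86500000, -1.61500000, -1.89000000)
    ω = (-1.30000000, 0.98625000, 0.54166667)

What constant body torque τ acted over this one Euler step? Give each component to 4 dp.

τ = (0.1500, 0.0500, -0.0900)

Δω = ω₁−ω₀ = (0.20000000, -0.01375000, 0.04166667)
ω₀×(Iω₀) = (-0.0100, 0.1050, -0.2400)
applied torque τ = (0.1500, 0.0500, -0.0900)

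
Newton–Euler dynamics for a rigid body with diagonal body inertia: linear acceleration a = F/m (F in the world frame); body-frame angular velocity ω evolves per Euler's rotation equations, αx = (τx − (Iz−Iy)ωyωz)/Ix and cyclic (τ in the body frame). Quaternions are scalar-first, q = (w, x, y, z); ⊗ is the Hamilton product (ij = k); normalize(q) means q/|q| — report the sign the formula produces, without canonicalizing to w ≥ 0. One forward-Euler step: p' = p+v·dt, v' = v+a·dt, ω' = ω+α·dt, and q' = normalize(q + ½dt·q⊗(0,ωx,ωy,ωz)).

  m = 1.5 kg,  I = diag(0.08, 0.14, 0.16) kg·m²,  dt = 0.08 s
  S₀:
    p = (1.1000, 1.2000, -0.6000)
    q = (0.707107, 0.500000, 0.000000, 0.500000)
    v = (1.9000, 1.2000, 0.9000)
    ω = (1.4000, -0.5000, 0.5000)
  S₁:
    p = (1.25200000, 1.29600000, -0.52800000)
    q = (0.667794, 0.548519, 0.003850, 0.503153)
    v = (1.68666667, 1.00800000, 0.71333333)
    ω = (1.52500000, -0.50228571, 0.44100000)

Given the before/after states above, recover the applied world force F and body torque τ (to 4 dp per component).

rate change Δω = (0.12500000, -0.00228571, -0.05900000)
ω₀×(Iω₀) = (-0.0050, -0.0560, -0.0420)
applied torque τ = (0.1200, -0.0600, -0.1600)
v₁ − v₀ = (-0.21333333, -0.19200000, -0.18666667)
m·(v₁−v₀)/dt = (-4.0000, -3.6000, -3.5000)

F = (-4.0000, -3.6000, -3.5000)
τ = (0.1200, -0.0600, -0.1600)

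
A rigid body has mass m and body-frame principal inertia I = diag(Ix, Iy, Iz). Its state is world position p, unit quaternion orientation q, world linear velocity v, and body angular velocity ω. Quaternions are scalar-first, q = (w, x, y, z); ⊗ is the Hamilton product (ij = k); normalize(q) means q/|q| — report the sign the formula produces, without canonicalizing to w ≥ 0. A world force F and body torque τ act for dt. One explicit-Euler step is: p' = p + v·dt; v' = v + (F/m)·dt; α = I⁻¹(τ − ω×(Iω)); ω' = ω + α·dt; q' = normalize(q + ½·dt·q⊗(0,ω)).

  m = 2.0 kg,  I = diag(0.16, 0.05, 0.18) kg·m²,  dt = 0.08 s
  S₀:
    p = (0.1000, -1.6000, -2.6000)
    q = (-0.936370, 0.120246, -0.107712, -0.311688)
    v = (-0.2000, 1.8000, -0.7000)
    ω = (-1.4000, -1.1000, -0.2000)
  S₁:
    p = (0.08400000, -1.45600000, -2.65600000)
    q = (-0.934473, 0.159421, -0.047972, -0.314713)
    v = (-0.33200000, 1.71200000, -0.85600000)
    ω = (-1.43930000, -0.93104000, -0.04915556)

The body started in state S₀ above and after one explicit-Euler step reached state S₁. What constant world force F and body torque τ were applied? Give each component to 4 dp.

velocity change Δv = (-0.13200000, -0.08800000, -0.15600000)
F = m·Δv/dt = (-3.3000, -2.2000, -3.9000)
ω₁ − ω₀ = (-0.03930000, 0.16896000, 0.15084444)
precession coupling = (0.0286, -0.0056, -0.1694)
I·α + gyro = (-0.0500, 0.1000, 0.1700)

F = (-3.3000, -2.2000, -3.9000)
τ = (-0.0500, 0.1000, 0.1700)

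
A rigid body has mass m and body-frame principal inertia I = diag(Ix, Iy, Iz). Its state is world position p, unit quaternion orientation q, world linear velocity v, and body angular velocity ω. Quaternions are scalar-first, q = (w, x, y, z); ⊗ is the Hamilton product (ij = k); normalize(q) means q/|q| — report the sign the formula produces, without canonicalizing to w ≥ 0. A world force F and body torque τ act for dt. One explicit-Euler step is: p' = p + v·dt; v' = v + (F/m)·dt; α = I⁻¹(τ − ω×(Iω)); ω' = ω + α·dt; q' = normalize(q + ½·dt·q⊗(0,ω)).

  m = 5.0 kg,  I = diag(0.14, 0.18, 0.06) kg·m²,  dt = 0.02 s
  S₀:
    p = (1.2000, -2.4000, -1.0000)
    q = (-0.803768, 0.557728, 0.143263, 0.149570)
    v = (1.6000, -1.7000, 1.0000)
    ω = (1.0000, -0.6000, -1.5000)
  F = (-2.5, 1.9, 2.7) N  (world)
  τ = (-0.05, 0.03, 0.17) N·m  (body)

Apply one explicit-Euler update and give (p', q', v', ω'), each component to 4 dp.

p' = (1.2320, -2.4340, -0.9800)
q' = (-0.8061, 0.5483, 0.1579, 0.1568)
v' = (1.5900, -1.6924, 1.0108)
ω' = (1.0083, -0.5833, -1.4353)

p' = p + v·dt = (1.2320, -2.4340, -0.9800)
new velocity v' = (1.5900, -1.6924, 1.0108)
ω×(Iω) gyroscopic = (-0.1080, -0.1200, -0.0240)
(τ − ω×Iω)/I = (0.4143, 0.8333, 3.2333)
new body rate ω' = (1.0083, -0.5833, -1.4353)
q⊗(0,ω) = (-0.2474152, -0.9289205, 1.4684228, 0.7277522)
updated quaternion q' = (-0.8061, 0.5483, 0.1579, 0.1568)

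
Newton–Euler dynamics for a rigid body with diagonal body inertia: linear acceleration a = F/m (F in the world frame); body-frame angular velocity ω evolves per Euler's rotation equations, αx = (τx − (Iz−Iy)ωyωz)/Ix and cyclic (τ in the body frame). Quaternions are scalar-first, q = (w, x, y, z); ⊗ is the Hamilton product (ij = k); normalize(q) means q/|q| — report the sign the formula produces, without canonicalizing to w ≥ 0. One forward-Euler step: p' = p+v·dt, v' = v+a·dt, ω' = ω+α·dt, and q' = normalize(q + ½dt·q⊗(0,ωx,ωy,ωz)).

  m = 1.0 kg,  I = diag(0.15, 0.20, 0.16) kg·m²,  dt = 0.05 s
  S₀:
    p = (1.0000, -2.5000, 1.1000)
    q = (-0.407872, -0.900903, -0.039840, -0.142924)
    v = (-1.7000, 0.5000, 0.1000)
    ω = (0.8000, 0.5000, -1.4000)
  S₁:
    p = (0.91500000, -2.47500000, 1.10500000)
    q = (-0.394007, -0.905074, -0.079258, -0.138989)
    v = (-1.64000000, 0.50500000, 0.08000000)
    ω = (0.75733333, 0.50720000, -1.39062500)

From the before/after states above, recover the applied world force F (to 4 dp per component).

v₁ − v₀ = (0.06000000, 0.00500000, -0.02000000)
m·(v₁−v₀)/dt = (1.2000, 0.1000, -0.4000)

F = (1.2000, 0.1000, -0.4000)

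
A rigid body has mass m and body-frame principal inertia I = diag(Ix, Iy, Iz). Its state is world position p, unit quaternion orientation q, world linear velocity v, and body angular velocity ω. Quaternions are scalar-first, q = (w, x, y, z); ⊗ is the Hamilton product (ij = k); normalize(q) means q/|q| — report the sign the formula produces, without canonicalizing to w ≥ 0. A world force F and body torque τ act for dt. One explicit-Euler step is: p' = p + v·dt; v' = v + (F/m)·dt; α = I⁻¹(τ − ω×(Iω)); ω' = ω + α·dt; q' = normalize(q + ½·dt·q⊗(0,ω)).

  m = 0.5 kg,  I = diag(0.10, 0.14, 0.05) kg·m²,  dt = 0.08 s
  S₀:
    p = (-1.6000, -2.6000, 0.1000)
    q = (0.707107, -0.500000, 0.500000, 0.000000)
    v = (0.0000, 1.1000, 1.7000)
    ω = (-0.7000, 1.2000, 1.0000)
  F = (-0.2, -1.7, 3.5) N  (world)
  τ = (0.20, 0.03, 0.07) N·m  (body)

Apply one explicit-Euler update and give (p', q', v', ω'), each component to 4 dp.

p + v·dt = (-1.6000, -2.5120, 0.2360)
v + (F/m)dt = (-0.0320, 0.8280, 2.2600)
angular accel α = (3.0800, 0.4643, 2.0720)
ω + α·dt = (-0.4536, 1.2371, 1.1658)
q⊗(0,ω) = (-0.9500000, 0.0050251, 1.3485284, 0.4571070)
q + ½dt·q⊗(0,ω), renormalized = (0.6675, -0.4986, 0.5526, 0.0182)

p' = (-1.6000, -2.5120, 0.2360)
q' = (0.6675, -0.4986, 0.5526, 0.0182)
v' = (-0.0320, 0.8280, 2.2600)
ω' = (-0.4536, 1.2371, 1.1658)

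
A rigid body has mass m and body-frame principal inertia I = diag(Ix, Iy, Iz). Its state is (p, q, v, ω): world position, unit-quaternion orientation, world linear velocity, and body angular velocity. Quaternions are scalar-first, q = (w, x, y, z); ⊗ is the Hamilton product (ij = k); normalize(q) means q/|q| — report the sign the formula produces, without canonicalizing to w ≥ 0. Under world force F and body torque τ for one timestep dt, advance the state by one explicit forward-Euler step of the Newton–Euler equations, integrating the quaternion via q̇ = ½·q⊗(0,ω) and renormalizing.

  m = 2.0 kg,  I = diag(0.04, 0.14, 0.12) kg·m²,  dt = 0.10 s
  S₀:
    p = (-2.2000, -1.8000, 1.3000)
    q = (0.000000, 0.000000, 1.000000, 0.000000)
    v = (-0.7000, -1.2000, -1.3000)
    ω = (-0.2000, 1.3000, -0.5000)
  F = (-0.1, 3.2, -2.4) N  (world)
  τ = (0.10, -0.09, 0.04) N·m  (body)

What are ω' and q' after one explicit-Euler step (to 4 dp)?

ω' = (0.0175, 1.2414, -0.4450)
q' = (-0.0648, -0.0249, 0.9975, 0.0100)

ω×(Iω) gyroscopic = (0.0130, -0.0080, -0.0260)
α = I⁻¹(τ − ω×Iω) = (2.1750, -0.5857, 0.5500)
ω' = ω + α·dt = (0.0175, 1.2414, -0.4450)
2q̇ = q⊗(0,ω) = (-1.3000000, -0.5000000, 0.0000000, 0.2000000)
q + ½dt·q⊗(0,ω), renormalized = (-0.0648, -0.0249, 0.9975, 0.0100)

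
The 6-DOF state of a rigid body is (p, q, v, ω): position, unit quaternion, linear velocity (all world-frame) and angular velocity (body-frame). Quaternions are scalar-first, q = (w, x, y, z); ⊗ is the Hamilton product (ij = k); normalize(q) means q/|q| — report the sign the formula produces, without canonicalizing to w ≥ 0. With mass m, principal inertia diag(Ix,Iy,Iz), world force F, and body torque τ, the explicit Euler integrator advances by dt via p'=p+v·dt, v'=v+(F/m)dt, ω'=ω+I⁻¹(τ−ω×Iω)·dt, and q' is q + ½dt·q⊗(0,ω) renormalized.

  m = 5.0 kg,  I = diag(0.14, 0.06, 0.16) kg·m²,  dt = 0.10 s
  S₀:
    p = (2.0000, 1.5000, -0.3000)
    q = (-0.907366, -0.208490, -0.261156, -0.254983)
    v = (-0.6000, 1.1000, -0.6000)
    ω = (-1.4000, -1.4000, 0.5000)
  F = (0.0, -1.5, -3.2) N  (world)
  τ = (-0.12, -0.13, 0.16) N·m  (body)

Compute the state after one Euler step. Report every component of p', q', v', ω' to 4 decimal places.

p' = (1.9400, 1.6100, -0.3600)
q' = (-0.9290, -0.1685, -0.1737, -0.2799)
v' = (-0.6000, 1.0700, -0.6640)
ω' = (-1.4357, -1.6400, 0.6980)

linear accel F/m = (0.0000, -0.3000, -0.6400)
new position p' = (1.9400, 1.6100, -0.3600)
new velocity v' = (-0.6000, 1.0700, -0.6640)
angular accel α = (-0.3571, -2.4000, 1.9800)
new body rate ω' = (-1.4357, -1.6400, 0.6980)
Hamilton product q⊗(0,ω) = (-0.5300129, 0.7827582, 1.7315336, -0.5274154)
q + ½dt·q⊗(0,ω), renormalized = (-0.9290, -0.1685, -0.1737, -0.2799)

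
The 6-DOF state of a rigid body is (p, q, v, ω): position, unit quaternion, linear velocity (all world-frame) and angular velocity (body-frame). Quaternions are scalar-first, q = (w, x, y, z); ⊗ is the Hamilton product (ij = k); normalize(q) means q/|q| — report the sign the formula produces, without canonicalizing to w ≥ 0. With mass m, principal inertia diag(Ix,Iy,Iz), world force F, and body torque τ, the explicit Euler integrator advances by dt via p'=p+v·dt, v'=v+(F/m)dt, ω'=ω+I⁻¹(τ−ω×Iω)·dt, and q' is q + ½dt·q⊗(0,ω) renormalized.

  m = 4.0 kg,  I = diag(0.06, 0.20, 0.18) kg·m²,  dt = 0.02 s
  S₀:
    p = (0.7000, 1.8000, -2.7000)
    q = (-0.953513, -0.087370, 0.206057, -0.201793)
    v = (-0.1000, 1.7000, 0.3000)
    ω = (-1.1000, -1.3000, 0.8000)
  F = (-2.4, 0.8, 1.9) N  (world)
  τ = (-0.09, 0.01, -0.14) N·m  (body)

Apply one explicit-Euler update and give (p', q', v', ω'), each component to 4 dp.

p' = (0.6980, 1.8340, -2.6940)
q' = (-0.9500, -0.0778, 0.2213, -0.2060)
v' = (-0.1120, 1.7040, 0.3095)
ω' = (-1.1369, -1.3096, 0.7622)

linear accel F/m = (-0.6000, 0.2000, 0.4750)
p + v·dt = (0.6980, 1.8340, -2.6940)
v + (F/m)dt = (-0.1120, 1.7040, 0.3095)
ω×(Iω) gyroscopic = (0.0208, 0.1056, 0.2002)
α = I⁻¹(τ − ω×Iω) = (-1.8467, -0.4780, -1.8900)
ω' = ω + α·dt = (-1.1369, -1.3096, 0.7622)
2q̇ = q⊗(0,ω) = (0.3332015, 0.9513790, 1.5314352, -0.4225667)
q' = normalize(q + ½dt·q⊗(0,ω)) = (-0.9500, -0.0778, 0.2213, -0.2060)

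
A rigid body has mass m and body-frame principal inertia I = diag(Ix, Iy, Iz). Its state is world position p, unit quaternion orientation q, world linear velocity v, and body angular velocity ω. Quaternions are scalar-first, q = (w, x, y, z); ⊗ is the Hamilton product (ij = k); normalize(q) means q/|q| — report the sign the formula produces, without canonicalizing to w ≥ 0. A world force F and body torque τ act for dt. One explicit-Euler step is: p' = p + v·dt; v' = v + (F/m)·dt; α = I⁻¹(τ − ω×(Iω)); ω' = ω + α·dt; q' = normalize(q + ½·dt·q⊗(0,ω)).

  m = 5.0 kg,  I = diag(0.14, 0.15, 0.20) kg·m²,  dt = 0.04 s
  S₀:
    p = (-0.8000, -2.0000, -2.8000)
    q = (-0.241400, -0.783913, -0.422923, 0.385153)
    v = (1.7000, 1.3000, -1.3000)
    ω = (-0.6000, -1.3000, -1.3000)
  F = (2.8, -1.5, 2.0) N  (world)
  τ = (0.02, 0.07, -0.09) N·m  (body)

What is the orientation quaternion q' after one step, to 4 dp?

q⊗(0,ω) = (-0.5194488, 1.1953388, -0.9363587, 1.0791531)
q + ½dt·q⊗(0,ω), renormalized = (-0.2516, -0.7594, -0.4413, 0.4064)

q' = (-0.2516, -0.7594, -0.4413, 0.4064)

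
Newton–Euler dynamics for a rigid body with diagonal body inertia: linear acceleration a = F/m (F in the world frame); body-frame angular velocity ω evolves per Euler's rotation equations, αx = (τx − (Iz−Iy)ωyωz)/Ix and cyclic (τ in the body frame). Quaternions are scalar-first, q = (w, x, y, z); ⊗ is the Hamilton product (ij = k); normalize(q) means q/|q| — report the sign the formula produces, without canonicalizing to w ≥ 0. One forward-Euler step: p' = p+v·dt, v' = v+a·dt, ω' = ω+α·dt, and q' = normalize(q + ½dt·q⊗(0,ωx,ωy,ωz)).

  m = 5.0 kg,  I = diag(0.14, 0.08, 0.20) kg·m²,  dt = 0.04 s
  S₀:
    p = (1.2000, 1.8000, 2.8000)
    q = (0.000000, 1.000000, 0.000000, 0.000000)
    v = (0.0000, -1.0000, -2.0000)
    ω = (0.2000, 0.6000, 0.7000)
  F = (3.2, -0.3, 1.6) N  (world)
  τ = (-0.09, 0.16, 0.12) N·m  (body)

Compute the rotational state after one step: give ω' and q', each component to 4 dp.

ω' = (0.1599, 0.6842, 0.7254)
q' = (-0.0040, 0.9998, -0.0140, 0.0120)

angular accel α = (-1.0029, 2.1050, 0.6360)
new body rate ω' = (0.1599, 0.6842, 0.7254)
2q̇ = q⊗(0,ω) = (-0.2000000, 0.0000000, -0.7000000, 0.6000000)
q + ½dt·q⊗(0,ω), renormalized = (-0.0040, 0.9998, -0.0140, 0.0120)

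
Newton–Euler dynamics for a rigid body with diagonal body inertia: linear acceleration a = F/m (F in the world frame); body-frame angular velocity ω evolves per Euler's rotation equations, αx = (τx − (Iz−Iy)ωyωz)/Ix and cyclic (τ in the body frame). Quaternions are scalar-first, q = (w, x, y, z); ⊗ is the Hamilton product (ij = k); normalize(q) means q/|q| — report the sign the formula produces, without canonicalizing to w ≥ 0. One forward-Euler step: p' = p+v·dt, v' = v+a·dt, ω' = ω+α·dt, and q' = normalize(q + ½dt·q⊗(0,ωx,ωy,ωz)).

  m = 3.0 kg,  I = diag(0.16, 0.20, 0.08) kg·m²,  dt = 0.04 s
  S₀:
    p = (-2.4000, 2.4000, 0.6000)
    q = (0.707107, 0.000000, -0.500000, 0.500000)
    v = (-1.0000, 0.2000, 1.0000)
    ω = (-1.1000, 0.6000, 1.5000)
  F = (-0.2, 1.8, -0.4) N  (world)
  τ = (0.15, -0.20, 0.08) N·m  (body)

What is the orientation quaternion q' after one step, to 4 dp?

q' = (0.6976, -0.0365, -0.5021, 0.5098)

2q̇ = q⊗(0,ω) = (-0.4500000, -1.8278177, -0.1257358, 0.5106605)
updated quaternion q' = (0.6976, -0.0365, -0.5021, 0.5098)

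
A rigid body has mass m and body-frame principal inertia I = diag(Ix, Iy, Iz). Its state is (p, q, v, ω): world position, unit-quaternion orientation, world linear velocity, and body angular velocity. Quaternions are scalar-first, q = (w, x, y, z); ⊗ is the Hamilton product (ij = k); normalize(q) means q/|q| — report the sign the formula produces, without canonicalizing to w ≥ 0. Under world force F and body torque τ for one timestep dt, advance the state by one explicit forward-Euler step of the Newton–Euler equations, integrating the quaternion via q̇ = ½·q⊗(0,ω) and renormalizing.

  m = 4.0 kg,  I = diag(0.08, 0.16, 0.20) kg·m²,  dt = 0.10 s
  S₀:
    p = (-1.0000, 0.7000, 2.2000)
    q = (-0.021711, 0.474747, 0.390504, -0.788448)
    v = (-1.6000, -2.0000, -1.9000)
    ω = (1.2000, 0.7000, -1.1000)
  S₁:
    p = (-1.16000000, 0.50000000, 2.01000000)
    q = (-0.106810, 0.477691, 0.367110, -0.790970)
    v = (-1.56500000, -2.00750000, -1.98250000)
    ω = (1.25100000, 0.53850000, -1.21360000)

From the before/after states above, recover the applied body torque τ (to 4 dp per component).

Δω = ω₁−ω₀ = (0.05100000, -0.16150000, -0.11360000)
ω₀×(Iω₀) = (-0.0308, 0.1584, 0.0672)
I·α + gyro = (0.0100, -0.1000, -0.1600)

τ = (0.0100, -0.1000, -0.1600)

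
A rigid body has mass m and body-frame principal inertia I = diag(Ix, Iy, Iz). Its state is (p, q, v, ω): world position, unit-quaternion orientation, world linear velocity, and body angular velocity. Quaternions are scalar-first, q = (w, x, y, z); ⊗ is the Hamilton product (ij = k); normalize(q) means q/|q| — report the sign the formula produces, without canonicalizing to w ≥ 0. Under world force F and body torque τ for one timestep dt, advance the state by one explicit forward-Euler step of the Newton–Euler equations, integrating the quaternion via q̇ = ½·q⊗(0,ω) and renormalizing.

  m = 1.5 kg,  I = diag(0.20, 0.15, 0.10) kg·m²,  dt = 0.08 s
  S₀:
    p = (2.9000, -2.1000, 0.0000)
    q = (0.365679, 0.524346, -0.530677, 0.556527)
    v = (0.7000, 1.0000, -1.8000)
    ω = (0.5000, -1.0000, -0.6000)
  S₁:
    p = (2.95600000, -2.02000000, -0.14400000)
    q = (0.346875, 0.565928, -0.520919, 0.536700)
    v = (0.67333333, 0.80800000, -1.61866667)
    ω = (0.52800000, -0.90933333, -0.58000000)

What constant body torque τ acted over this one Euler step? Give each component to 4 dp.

ω₁ − ω₀ = (0.02800000, 0.09066667, 0.02000000)
ω₀×(Iω₀) = (-0.0300, -0.0300, 0.0250)
τ = I·(Δω/dt) + ω₀×(Iω₀) = (0.0400, 0.1400, 0.0500)

τ = (0.0400, 0.1400, 0.0500)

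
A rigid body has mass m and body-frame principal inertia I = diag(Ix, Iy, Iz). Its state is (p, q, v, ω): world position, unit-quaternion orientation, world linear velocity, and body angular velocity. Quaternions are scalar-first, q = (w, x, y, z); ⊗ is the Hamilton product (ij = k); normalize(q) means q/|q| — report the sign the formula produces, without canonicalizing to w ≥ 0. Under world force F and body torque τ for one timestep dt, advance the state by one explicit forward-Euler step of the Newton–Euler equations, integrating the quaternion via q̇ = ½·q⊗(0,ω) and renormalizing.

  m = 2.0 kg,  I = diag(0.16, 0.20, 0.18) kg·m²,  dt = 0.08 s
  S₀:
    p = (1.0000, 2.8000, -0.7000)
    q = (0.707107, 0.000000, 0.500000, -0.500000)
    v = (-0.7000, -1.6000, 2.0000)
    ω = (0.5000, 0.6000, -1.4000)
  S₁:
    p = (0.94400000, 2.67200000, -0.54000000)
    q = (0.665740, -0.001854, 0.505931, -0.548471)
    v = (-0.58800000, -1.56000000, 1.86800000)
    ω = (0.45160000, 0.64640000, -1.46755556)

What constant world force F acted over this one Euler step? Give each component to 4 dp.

F = (2.8000, 1.0000, -3.3000)

Δv = v₁−v₀ = (0.11200000, 0.04000000, -0.13200000)
applied force F = (2.8000, 1.0000, -3.3000)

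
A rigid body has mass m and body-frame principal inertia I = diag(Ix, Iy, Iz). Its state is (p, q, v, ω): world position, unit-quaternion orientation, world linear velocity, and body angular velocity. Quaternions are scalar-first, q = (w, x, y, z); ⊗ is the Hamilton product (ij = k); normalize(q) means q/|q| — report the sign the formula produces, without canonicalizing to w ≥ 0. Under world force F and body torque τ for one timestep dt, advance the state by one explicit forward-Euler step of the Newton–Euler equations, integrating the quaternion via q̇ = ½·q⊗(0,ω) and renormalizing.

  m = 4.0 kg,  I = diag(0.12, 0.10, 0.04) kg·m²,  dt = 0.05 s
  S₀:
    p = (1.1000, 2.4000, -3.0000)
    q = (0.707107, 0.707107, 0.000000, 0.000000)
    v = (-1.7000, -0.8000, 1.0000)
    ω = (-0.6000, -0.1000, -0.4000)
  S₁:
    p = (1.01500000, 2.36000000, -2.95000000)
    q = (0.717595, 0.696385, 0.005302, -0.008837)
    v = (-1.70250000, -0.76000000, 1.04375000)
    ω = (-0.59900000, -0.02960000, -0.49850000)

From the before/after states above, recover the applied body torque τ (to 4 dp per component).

τ = (0.0000, 0.1600, -0.0800)

Δω = ω₁−ω₀ = (0.00100000, 0.07040000, -0.09850000)
gyro term ω₀×Iω₀ = (-0.0024, 0.0192, -0.0012)
τ = I·(Δω/dt) + ω₀×(Iω₀) = (0.0000, 0.1600, -0.0800)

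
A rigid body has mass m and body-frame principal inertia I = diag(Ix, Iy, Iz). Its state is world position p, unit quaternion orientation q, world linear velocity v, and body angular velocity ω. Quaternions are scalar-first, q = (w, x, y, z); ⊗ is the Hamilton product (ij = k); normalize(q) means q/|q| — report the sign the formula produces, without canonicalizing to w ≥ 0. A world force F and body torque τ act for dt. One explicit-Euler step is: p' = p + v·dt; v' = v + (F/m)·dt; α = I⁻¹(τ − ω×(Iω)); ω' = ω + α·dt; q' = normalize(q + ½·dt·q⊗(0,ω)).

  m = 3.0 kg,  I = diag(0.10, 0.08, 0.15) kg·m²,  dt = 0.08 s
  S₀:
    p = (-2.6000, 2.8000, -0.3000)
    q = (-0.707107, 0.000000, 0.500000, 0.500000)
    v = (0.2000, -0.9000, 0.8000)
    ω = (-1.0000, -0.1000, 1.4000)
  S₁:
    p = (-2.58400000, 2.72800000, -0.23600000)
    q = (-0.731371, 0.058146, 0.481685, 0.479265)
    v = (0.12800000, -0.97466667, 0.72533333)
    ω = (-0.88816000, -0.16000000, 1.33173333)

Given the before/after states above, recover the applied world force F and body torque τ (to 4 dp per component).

F = (-2.7000, -2.8000, -2.8000)
τ = (0.1300, 0.0100, -0.1300)

v₁ − v₀ = (-0.07200000, -0.07466667, -0.07466667)
F = m·Δv/dt = (-2.7000, -2.8000, -2.8000)
ω₁ − ω₀ = (0.11184000, -0.06000000, -0.06826667)
τ = I·(Δω/dt) + ω₀×(Iω₀) = (0.1300, 0.0100, -0.1300)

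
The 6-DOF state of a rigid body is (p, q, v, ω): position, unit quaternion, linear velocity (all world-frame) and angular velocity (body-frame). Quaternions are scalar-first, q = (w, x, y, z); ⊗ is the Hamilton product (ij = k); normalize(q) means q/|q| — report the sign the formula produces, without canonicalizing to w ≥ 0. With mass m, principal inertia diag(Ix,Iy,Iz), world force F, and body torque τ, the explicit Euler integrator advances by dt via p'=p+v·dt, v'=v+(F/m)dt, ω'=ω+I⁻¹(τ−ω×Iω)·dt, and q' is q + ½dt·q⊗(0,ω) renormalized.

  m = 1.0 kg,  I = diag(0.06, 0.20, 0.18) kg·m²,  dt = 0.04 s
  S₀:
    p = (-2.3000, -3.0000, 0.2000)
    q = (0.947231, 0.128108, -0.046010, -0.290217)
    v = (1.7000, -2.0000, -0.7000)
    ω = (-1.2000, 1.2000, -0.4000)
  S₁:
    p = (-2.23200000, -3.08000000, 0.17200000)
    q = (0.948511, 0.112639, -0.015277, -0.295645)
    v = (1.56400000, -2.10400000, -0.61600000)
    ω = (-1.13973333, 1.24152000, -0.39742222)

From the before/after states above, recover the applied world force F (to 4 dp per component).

F = (-3.4000, -2.6000, 2.1000)

v₁ − v₀ = (-0.13600000, -0.10400000, 0.08400000)
m·(v₁−v₀)/dt = (-3.4000, -2.6000, 2.1000)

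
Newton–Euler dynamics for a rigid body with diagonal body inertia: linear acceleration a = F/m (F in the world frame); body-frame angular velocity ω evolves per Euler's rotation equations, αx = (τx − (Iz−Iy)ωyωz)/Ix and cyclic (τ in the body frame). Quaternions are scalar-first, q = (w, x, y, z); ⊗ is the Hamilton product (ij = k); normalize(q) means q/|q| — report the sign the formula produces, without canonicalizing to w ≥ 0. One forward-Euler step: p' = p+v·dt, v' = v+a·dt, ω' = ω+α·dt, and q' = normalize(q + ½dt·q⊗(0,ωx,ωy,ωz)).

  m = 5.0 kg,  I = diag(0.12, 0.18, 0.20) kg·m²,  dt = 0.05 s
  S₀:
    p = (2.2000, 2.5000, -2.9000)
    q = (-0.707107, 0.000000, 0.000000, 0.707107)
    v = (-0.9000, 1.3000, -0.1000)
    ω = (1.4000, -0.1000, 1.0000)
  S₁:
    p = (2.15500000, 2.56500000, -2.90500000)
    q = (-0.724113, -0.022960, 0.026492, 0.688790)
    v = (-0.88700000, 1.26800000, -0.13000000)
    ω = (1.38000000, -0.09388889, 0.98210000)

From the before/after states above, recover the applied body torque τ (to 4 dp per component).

Δω = ω₁−ω₀ = (-0.02000000, 0.00611111, -0.01790000)
I·α + gyro = (-0.0500, -0.0900, -0.0800)

τ = (-0.0500, -0.0900, -0.0800)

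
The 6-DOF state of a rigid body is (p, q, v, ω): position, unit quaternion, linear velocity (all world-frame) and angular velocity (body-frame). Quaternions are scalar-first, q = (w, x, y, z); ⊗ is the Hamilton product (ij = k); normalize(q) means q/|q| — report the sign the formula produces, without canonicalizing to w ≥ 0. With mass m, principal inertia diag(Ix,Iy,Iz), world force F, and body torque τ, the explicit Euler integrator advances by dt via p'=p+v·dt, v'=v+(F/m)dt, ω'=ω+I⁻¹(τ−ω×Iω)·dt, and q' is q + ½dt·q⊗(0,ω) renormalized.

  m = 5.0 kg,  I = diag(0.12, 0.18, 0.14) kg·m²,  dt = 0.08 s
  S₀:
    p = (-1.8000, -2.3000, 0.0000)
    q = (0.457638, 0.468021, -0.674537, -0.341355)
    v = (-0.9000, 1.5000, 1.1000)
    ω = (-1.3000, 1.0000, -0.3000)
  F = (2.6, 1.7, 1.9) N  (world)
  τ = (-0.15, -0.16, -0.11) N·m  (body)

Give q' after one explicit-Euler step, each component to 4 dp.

q' = (0.5037, 0.4649, -0.6315, -0.3624)

Hamilton product q⊗(0,ω) = (1.1805578, -0.0512133, 1.0418058, -0.5461685)
q' = normalize(q + ½dt·q⊗(0,ω)) = (0.5037, 0.4649, -0.6315, -0.3624)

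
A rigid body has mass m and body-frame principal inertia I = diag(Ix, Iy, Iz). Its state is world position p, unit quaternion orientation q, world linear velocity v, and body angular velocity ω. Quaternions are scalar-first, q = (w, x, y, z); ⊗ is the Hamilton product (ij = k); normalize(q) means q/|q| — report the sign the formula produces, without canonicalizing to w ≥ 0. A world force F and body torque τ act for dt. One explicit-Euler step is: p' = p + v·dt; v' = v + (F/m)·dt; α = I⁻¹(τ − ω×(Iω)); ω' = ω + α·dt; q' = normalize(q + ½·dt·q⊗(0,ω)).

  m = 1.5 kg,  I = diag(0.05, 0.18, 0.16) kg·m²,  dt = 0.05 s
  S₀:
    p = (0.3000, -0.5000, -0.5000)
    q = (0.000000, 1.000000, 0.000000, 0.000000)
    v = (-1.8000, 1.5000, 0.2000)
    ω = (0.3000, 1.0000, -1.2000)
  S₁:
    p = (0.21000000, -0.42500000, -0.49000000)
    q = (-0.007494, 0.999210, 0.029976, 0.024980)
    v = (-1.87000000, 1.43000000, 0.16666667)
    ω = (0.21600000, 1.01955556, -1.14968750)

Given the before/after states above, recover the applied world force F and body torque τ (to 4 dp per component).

F = (-2.1000, -2.1000, -1.0000)
τ = (-0.0600, 0.1100, 0.2000)

velocity change Δv = (-0.07000000, -0.07000000, -0.03333333)
m·(v₁−v₀)/dt = (-2.1000, -2.1000, -1.0000)
Δω = ω₁−ω₀ = (-0.08400000, 0.01955556, 0.05031250)
ω₀×(Iω₀) = (0.0240, 0.0396, 0.0390)
applied torque τ = (-0.0600, 0.1100, 0.2000)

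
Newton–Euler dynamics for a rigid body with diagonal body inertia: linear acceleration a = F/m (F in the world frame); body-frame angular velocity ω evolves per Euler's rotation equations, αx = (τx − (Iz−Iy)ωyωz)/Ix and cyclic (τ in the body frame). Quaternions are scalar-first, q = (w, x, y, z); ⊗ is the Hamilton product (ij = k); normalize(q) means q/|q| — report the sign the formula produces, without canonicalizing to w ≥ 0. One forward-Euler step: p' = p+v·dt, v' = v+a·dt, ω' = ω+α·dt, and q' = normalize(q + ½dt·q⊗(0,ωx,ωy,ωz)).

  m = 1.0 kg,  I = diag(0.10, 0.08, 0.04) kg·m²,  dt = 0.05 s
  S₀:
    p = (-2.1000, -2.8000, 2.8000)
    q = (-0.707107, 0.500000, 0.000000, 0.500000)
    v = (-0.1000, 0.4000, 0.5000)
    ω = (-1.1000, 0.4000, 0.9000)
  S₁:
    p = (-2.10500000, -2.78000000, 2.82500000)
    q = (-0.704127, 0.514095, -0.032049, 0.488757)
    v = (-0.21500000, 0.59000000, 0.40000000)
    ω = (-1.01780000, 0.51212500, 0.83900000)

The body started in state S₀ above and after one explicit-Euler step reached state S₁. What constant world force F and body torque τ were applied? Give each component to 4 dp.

velocity change Δv = (-0.11500000, 0.19000000, -0.10000000)
m·(v₁−v₀)/dt = (-2.3000, 3.8000, -2.0000)
rate change Δω = (0.08220000, 0.11212500, -0.06100000)
gyro term ω₀×Iω₀ = (-0.0144, -0.0594, 0.0088)
I·α + gyro = (0.1500, 0.1200, -0.0400)

F = (-2.3000, 3.8000, -2.0000)
τ = (0.1500, 0.1200, -0.0400)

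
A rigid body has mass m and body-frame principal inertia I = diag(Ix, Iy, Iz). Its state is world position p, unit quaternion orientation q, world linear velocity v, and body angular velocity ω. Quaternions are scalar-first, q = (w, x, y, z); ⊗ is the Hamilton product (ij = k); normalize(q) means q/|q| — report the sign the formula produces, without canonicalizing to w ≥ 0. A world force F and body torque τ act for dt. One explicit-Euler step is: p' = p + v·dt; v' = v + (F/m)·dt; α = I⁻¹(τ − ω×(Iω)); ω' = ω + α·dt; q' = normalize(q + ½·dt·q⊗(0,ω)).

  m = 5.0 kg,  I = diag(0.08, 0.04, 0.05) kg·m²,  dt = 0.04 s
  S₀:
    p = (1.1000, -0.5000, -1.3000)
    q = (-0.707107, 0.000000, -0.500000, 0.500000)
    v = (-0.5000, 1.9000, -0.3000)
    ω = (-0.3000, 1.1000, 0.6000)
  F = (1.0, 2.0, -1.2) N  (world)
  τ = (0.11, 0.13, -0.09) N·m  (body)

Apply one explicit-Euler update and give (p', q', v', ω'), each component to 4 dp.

p' = (1.0800, -0.4240, -1.3120)
q' = (-0.7019, -0.0128, -0.5184, 0.4884)
v' = (-0.4920, 1.9160, -0.3096)
ω' = (-0.2483, 1.2354, 0.5174)

linear accel F/m = (0.2000, 0.4000, -0.2400)
p' = p + v·dt = (1.0800, -0.4240, -1.3120)
v + (F/m)dt = (-0.4920, 1.9160, -0.3096)
precession coupling ω×(Iω) = (0.0066, -0.0054, 0.0132)
(τ − ω×Iω)/I = (1.2925, 3.3850, -2.0640)
ω' = ω + α·dt = (-0.2483, 1.2354, 0.5174)
2q̇ = q⊗(0,ω) = (0.2500000, -0.6378679, -0.9278177, -0.5742642)
updated quaternion q' = (-0.7019, -0.0128, -0.5184, 0.4884)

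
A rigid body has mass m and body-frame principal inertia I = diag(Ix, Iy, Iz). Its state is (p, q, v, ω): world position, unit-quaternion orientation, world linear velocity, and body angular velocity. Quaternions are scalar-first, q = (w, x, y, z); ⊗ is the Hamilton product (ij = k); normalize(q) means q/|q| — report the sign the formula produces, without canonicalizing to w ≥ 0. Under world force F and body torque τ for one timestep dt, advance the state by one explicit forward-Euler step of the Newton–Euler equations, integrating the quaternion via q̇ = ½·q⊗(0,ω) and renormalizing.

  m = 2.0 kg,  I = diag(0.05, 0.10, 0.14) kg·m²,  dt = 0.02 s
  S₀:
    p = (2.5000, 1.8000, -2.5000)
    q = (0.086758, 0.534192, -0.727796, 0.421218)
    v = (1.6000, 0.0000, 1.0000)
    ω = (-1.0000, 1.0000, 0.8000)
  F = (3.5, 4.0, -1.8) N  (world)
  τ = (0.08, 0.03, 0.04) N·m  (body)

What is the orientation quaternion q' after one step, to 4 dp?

q' = (0.0960, 0.5232, -0.7353, 0.4199)

Hamilton product q⊗(0,ω) = (0.9250136, -1.0902128, -0.7618136, -0.1241976)
q + ½dt·q⊗(0,ω), renormalized = (0.0960, 0.5232, -0.7353, 0.4199)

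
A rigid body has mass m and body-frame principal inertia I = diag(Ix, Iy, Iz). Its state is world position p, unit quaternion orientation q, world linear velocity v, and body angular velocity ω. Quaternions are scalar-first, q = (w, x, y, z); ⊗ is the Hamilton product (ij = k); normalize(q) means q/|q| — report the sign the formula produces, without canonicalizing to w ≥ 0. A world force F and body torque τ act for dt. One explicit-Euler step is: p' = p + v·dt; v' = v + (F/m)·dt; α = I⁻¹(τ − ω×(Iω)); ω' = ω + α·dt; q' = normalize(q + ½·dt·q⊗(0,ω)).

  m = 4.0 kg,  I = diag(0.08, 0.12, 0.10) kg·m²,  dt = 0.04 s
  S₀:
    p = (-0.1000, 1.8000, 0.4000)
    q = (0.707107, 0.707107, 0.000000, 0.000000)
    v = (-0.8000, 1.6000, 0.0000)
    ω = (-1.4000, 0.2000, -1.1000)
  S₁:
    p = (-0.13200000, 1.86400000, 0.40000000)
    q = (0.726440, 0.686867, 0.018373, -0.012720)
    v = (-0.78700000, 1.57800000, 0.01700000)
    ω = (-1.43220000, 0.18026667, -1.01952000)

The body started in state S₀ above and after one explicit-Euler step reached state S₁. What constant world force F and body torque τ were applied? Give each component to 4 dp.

F = (1.3000, -2.2000, 1.7000)
τ = (-0.0600, -0.0900, 0.1900)

velocity change Δv = (0.01300000, -0.02200000, 0.01700000)
m·(v₁−v₀)/dt = (1.3000, -2.2000, 1.7000)
ω₁ − ω₀ = (-0.03220000, -0.01973333, 0.08048000)
precession coupling = (0.0044, -0.0308, -0.0112)
τ = I·(Δω/dt) + ω₀×(Iω₀) = (-0.0600, -0.0900, 0.1900)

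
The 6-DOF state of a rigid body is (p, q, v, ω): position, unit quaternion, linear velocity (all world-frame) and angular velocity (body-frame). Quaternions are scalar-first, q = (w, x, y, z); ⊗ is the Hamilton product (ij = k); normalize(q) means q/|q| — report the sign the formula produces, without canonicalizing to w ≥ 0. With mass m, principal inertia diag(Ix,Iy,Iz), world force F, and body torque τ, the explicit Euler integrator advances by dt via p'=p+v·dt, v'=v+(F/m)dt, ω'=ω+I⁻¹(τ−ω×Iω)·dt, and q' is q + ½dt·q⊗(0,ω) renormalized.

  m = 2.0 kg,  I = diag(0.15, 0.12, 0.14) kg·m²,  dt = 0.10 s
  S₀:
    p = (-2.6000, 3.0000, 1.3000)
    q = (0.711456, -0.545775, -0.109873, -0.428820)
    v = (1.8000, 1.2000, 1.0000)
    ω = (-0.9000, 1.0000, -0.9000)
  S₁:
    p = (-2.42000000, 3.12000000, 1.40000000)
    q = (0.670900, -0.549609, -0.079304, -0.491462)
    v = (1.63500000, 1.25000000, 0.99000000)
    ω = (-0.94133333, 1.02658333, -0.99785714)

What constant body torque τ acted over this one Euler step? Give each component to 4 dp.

τ = (-0.0800, 0.0400, -0.1100)

rate change Δω = (-0.04133333, 0.02658333, -0.09785714)
I·α + gyro = (-0.0800, 0.0400, -0.1100)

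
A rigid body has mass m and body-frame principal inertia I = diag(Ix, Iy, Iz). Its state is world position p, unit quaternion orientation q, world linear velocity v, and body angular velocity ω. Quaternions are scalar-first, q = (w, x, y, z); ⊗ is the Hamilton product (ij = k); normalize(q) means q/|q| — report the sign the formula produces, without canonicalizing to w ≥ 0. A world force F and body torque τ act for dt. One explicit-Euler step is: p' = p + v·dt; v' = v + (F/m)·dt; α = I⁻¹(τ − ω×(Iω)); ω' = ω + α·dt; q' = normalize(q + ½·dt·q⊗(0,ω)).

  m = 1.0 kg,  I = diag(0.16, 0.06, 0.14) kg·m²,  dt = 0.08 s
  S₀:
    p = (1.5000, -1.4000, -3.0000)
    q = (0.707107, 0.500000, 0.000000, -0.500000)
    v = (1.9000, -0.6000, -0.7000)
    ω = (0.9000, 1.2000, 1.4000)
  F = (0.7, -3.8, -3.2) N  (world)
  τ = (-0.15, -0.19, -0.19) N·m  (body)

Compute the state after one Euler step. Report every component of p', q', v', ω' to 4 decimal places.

linear accel F/m = (0.7000, -3.8000, -3.2000)
p + v·dt = (1.6520, -1.4480, -3.0560)
v' = v + a·dt = (1.9560, -0.9040, -0.9560)
gyro term ω×Iω = (0.1344, 0.0252, -0.1080)
α = I⁻¹(τ − ω×Iω) = (-1.7775, -3.5867, -0.5857)
ω' = ω + α·dt = (0.7578, 0.9131, 1.3531)
Hamilton product q⊗(0,ω) = (0.2500000, 1.2363963, -0.3014716, 1.5899498)
q' = normalize(q + ½dt·q⊗(0,ω)) = (0.7147, 0.5476, -0.0120, -0.4349)

p' = (1.6520, -1.4480, -3.0560)
q' = (0.7147, 0.5476, -0.0120, -0.4349)
v' = (1.9560, -0.9040, -0.9560)
ω' = (0.7578, 0.9131, 1.3531)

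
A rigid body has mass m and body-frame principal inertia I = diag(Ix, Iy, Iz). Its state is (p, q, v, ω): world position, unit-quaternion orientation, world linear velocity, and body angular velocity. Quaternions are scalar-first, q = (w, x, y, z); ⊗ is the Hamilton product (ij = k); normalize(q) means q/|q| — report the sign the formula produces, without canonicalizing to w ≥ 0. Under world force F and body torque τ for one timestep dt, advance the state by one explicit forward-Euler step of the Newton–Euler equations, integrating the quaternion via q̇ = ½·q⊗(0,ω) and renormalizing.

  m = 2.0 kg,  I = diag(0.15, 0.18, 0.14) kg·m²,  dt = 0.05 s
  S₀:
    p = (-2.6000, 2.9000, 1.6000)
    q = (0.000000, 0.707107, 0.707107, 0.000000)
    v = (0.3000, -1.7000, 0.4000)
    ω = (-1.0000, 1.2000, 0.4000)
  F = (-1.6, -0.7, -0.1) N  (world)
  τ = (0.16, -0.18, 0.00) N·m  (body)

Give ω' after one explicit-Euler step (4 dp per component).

angular accel α = (1.1947, -0.9778, 0.2571)
ω' = ω + α·dt = (-0.9403, 1.1511, 0.4129)

ω' = (-0.9403, 1.1511, 0.4129)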